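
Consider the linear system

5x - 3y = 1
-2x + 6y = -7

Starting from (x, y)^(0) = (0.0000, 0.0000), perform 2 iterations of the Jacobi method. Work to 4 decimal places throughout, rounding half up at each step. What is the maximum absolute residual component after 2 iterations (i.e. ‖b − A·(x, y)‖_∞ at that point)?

1.4000

Iteration 1:
  x = (1 - (-3)·0.0000) / (5) = 0.2000
  y = (-7 - (-2)·0.0000) / (6) = -1.1667
Iteration 2:
  x = (1 - (-3)·-1.1667) / (5) = -0.5000
  y = (-7 - (-2)·0.2000) / (6) = -1.1000
Residual b − A·x = (0.2000, -1.4000); ∞-norm = 1.4000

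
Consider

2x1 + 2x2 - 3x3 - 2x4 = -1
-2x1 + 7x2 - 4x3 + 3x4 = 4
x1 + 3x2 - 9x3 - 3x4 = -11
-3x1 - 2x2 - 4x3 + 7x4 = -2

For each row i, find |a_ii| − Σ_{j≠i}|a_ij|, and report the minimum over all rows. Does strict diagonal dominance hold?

row 1: |2| − (2+3+2) = -5
row 2: |7| − (2+4+3) = -2
row 3: |-9| − (1+3+3) = 2
row 4: |7| − (3+2+4) = -2
minimum over rows = -5 → not strictly diagonally dominant

-5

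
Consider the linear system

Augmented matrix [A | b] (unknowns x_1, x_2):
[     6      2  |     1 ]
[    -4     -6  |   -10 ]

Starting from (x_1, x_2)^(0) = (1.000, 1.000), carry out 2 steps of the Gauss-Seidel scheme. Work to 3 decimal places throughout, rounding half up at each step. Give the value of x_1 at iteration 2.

-0.426

Iteration 1:
  x_1 = (1 - (2)·1.000) / (6) = -0.167
  x_2 = (-10 - (-4)·-0.167) / (-6) = 1.778
Iteration 2:
  x_1 = (1 - (2)·1.778) / (6) = -0.426
  x_2 = (-10 - (-4)·-0.426) / (-6) = 1.951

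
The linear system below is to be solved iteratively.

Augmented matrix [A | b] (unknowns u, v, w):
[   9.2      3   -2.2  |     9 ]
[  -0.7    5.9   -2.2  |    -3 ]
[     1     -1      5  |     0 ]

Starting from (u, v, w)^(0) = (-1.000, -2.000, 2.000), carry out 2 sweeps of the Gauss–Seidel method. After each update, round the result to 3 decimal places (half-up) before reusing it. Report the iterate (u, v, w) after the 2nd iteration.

(0.742, -0.541, -0.257)

Iteration 1:
  u = (9 - (3)·-2.000 - (-2.2)·2.000) / (9.2) = 2.109
  v = (-3 - (-0.7)·2.109 - (-2.2)·2.000) / (5.9) = 0.488
  w = (0 - (1)·2.109 - (-1)·0.488) / (5) = -0.324
Iteration 2:
  u = (9 - (3)·0.488 - (-2.2)·-0.324) / (9.2) = 0.742
  v = (-3 - (-0.7)·0.742 - (-2.2)·-0.324) / (5.9) = -0.541
  w = (0 - (1)·0.742 - (-1)·-0.541) / (5) = -0.257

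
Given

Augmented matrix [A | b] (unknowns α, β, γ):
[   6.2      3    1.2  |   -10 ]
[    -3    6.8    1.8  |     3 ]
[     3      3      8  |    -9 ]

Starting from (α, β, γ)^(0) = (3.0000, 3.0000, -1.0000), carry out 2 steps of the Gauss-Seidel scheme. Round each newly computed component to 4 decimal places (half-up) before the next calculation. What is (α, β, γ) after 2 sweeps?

(-1.3729, -0.2074, -0.5324)

Iteration 1:
  α = (-10 - (3)·3.0000 - (1.2)·-1.0000) / (6.2) = -2.8710
  β = (3 - (-3)·-2.8710 - (1.8)·-1.0000) / (6.8) = -0.5607
  γ = (-9 - (3)·-2.8710 - (3)·-0.5607) / (8) = 0.1619
Iteration 2:
  α = (-10 - (3)·-0.5607 - (1.2)·0.1619) / (6.2) = -1.3729
  β = (3 - (-3)·-1.3729 - (1.8)·0.1619) / (6.8) = -0.2074
  γ = (-9 - (3)·-1.3729 - (3)·-0.2074) / (8) = -0.5324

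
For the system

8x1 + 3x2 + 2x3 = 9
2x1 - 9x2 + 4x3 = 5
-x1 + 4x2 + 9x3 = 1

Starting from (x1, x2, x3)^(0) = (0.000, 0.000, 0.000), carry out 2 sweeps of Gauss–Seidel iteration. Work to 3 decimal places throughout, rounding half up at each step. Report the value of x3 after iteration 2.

0.299

Iteration 1:
  x1 = (9 - (3)·0.000 - (2)·0.000) / (8) = 1.125
  x2 = (5 - (2)·1.125 - (4)·0.000) / (-9) = -0.306
  x3 = (1 - (-1)·1.125 - (4)·-0.306) / (9) = 0.372
Iteration 2:
  x1 = (9 - (3)·-0.306 - (2)·0.372) / (8) = 1.147
  x2 = (5 - (2)·1.147 - (4)·0.372) / (-9) = -0.135
  x3 = (1 - (-1)·1.147 - (4)·-0.135) / (9) = 0.299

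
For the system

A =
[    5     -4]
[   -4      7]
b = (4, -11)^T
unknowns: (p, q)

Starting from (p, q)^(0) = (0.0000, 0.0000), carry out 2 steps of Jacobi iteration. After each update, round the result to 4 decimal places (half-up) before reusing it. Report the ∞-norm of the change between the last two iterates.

Iteration 1:
  p = (4 - (-4)·0.0000) / (5) = 0.8000
  q = (-11 - (-4)·0.0000) / (7) = -1.5714
Iteration 2:
  p = (4 - (-4)·-1.5714) / (5) = -0.4571
  q = (-11 - (-4)·0.8000) / (7) = -1.1143
Change: (-1.2571, 0.4571) → max |·| = 1.2571

1.2571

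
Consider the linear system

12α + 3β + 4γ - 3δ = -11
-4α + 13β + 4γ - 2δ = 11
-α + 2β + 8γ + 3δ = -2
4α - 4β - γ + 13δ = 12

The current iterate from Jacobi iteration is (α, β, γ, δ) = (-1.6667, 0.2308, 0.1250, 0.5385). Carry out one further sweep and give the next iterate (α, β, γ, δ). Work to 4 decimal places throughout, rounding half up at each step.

(-0.8814, 0.3777, -0.7180, 1.5165)

One sweep:
  α = (-11 - (3)·0.2308 - (4)·0.1250 - (-3)·0.5385) / (12) = -0.8814
  β = (11 - (-4)·-1.6667 - (4)·0.1250 - (-2)·0.5385) / (13) = 0.3777
  γ = (-2 - (-1)·-1.6667 - (2)·0.2308 - (3)·0.5385) / (8) = -0.7180
  δ = (12 - (4)·-1.6667 - (-4)·0.2308 - (-1)·0.1250) / (13) = 1.5165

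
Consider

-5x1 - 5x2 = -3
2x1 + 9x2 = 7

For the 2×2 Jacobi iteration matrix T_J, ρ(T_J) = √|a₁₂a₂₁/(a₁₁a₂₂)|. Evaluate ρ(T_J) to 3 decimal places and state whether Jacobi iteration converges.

0.471

a₁₂a₂₁/(a₁₁a₂₂) = (-5)·(2) / ((-5)·(9)) = 0.222222
ρ = √|0.222222| = √0.222222 = 0.471
ρ < 1, so Jacobi converges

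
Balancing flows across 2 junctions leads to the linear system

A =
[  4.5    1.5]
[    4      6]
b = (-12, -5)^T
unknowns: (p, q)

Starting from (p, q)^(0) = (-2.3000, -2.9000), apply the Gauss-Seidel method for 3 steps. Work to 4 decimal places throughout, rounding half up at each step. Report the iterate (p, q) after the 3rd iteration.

(-3.0037, 1.1691)

Iteration 1:
  p = (-12 - (1.5)·-2.9000) / (4.5) = -1.7000
  q = (-5 - (4)·-1.7000) / (6) = 0.3000
Iteration 2:
  p = (-12 - (1.5)·0.3000) / (4.5) = -2.7667
  q = (-5 - (4)·-2.7667) / (6) = 1.0111
Iteration 3:
  p = (-12 - (1.5)·1.0111) / (4.5) = -3.0037
  q = (-5 - (4)·-3.0037) / (6) = 1.1691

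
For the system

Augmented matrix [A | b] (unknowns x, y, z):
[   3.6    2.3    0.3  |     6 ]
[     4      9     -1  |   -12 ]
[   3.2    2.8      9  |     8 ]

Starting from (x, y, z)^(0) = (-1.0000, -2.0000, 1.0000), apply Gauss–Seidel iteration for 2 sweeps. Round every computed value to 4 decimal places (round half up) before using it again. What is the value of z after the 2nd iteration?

Iteration 1:
  x = (6 - (2.3)·-2.0000 - (0.3)·1.0000) / (3.6) = 2.8611
  y = (-12 - (4)·2.8611 - (-1)·1.0000) / (9) = -2.4938
  z = (8 - (3.2)·2.8611 - (2.8)·-2.4938) / (9) = 0.6475
Iteration 2:
  x = (6 - (2.3)·-2.4938 - (0.3)·0.6475) / (3.6) = 3.2060
  y = (-12 - (4)·3.2060 - (-1)·0.6475) / (9) = -2.6863
  z = (8 - (3.2)·3.2060 - (2.8)·-2.6863) / (9) = 0.5847

0.5847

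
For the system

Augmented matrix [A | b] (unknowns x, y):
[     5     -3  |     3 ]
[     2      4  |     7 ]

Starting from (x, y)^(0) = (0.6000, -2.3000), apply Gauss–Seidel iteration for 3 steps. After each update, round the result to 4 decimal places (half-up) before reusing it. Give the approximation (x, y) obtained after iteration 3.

(1.0848, 1.2076)

Iteration 1:
  x = (3 - (-3)·-2.3000) / (5) = -0.7800
  y = (7 - (2)·-0.7800) / (4) = 2.1400
Iteration 2:
  x = (3 - (-3)·2.1400) / (5) = 1.8840
  y = (7 - (2)·1.8840) / (4) = 0.8080
Iteration 3:
  x = (3 - (-3)·0.8080) / (5) = 1.0848
  y = (7 - (2)·1.0848) / (4) = 1.2076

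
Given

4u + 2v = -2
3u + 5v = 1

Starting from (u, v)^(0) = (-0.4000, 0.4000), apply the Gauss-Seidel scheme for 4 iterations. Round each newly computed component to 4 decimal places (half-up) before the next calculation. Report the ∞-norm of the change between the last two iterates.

Iteration 1:
  u = (-2 - (2)·0.4000) / (4) = -0.7000
  v = (1 - (3)·-0.7000) / (5) = 0.6200
Iteration 2:
  u = (-2 - (2)·0.6200) / (4) = -0.8100
  v = (1 - (3)·-0.8100) / (5) = 0.6860
Iteration 3:
  u = (-2 - (2)·0.6860) / (4) = -0.8430
  v = (1 - (3)·-0.8430) / (5) = 0.7058
Iteration 4:
  u = (-2 - (2)·0.7058) / (4) = -0.8529
  v = (1 - (3)·-0.8529) / (5) = 0.7117
Change: (-0.0099, 0.0059) → max |·| = 0.0099

0.0099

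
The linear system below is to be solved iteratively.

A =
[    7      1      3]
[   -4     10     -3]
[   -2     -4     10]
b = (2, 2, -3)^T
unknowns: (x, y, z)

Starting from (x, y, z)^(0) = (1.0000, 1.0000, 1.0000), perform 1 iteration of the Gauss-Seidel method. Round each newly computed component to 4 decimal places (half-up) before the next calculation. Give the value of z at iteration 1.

-0.2029

Iteration 1:
  x = (2 - (1)·1.0000 - (3)·1.0000) / (7) = -0.2857
  y = (2 - (-4)·-0.2857 - (-3)·1.0000) / (10) = 0.3857
  z = (-3 - (-2)·-0.2857 - (-4)·0.3857) / (10) = -0.2029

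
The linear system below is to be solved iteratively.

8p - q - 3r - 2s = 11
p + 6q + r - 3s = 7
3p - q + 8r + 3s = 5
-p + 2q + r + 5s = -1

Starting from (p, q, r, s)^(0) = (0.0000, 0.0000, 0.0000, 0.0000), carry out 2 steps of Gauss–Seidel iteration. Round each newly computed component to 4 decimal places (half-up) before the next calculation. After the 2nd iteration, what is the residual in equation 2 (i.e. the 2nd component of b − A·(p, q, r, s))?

Iteration 1:
  p = (11 - (-1)·0.0000 - (-3)·0.0000 - (-2)·0.0000) / (8) = 1.3750
  q = (7 - (1)·1.3750 - (1)·0.0000 - (-3)·0.0000) / (6) = 0.9375
  r = (5 - (3)·1.3750 - (-1)·0.9375 - (3)·0.0000) / (8) = 0.2266
  s = (-1 - (-1)·1.3750 - (2)·0.9375 - (1)·0.2266) / (5) = -0.3453
Iteration 2:
  p = (11 - (-1)·0.9375 - (-3)·0.2266 - (-2)·-0.3453) / (8) = 1.4908
  q = (7 - (1)·1.4908 - (1)·0.2266 - (-3)·-0.3453) / (6) = 0.7078
  r = (5 - (3)·1.4908 - (-1)·0.7078 - (3)·-0.3453) / (8) = 0.2839
  s = (-1 - (-1)·1.4908 - (2)·0.7078 - (1)·0.2839) / (5) = -0.2417
Residual b − A·x = (0.1497, 0.2534, -0.3107, -0.0002)

0.2534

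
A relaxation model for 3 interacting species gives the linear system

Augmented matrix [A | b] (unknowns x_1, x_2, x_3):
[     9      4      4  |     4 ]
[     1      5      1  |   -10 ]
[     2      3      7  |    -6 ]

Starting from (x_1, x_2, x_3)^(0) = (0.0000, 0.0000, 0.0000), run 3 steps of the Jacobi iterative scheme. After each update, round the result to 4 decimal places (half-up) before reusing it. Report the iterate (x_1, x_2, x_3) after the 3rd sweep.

(1.3531, -2.3175, -0.5252)

Iteration 1:
  x_1 = (4 - (4)·0.0000 - (4)·0.0000) / (9) = 0.4444
  x_2 = (-10 - (1)·0.0000 - (1)·0.0000) / (5) = -2.0000
  x_3 = (-6 - (2)·0.0000 - (3)·0.0000) / (7) = -0.8571
Iteration 2:
  x_1 = (4 - (4)·-2.0000 - (4)·-0.8571) / (9) = 1.7143
  x_2 = (-10 - (1)·0.4444 - (1)·-0.8571) / (5) = -1.9175
  x_3 = (-6 - (2)·0.4444 - (3)·-2.0000) / (7) = -0.1270
Iteration 3:
  x_1 = (4 - (4)·-1.9175 - (4)·-0.1270) / (9) = 1.3531
  x_2 = (-10 - (1)·1.7143 - (1)·-0.1270) / (5) = -2.3175
  x_3 = (-6 - (2)·1.7143 - (3)·-1.9175) / (7) = -0.5252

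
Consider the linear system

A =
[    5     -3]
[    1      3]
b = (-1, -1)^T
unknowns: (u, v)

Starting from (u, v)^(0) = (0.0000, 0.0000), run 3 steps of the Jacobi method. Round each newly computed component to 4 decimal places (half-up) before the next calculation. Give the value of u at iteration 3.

-0.3600

Iteration 1:
  u = (-1 - (-3)·0.0000) / (5) = -0.2000
  v = (-1 - (1)·0.0000) / (3) = -0.3333
Iteration 2:
  u = (-1 - (-3)·-0.3333) / (5) = -0.4000
  v = (-1 - (1)·-0.2000) / (3) = -0.2667
Iteration 3:
  u = (-1 - (-3)·-0.2667) / (5) = -0.3600
  v = (-1 - (1)·-0.4000) / (3) = -0.2000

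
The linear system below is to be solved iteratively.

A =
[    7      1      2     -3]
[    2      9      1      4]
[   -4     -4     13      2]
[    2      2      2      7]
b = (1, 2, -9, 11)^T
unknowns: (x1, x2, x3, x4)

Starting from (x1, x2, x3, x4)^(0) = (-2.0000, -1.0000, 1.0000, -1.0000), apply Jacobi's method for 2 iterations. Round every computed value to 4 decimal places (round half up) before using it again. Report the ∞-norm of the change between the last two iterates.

1.7646

Iteration 1:
  x1 = (1 - (1)·-1.0000 - (2)·1.0000 - (-3)·-1.0000) / (7) = -0.4286
  x2 = (2 - (2)·-2.0000 - (1)·1.0000 - (4)·-1.0000) / (9) = 1.0000
  x3 = (-9 - (-4)·-2.0000 - (-4)·-1.0000 - (2)·-1.0000) / (13) = -1.4615
  x4 = (11 - (2)·-2.0000 - (2)·-1.0000 - (2)·1.0000) / (7) = 2.1429
Iteration 2:
  x1 = (1 - (1)·1.0000 - (2)·-1.4615 - (-3)·2.1429) / (7) = 1.3360
  x2 = (2 - (2)·-0.4286 - (1)·-1.4615 - (4)·2.1429) / (9) = -0.4725
  x3 = (-9 - (-4)·-0.4286 - (-4)·1.0000 - (2)·2.1429) / (13) = -0.8462
  x4 = (11 - (2)·-0.4286 - (2)·1.0000 - (2)·-1.4615) / (7) = 1.8257
Change: (1.7646, -1.4725, 0.6153, -0.3172) → max |·| = 1.7646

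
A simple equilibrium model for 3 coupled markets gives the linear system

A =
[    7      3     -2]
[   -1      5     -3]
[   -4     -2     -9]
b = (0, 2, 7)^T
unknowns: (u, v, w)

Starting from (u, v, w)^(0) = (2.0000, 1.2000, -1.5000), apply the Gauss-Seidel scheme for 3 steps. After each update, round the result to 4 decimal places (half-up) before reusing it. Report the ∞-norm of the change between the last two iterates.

Iteration 1:
  u = (0 - (3)·1.2000 - (-2)·-1.5000) / (7) = -0.9429
  v = (2 - (-1)·-0.9429 - (-3)·-1.5000) / (5) = -0.6886
  w = (7 - (-4)·-0.9429 - (-2)·-0.6886) / (-9) = -0.2057
Iteration 2:
  u = (0 - (3)·-0.6886 - (-2)·-0.2057) / (7) = 0.2363
  v = (2 - (-1)·0.2363 - (-3)·-0.2057) / (5) = 0.3238
  w = (7 - (-4)·0.2363 - (-2)·0.3238) / (-9) = -0.9548
Iteration 3:
  u = (0 - (3)·0.3238 - (-2)·-0.9548) / (7) = -0.4116
  v = (2 - (-1)·-0.4116 - (-3)·-0.9548) / (5) = -0.2552
  w = (7 - (-4)·-0.4116 - (-2)·-0.2552) / (-9) = -0.5381
Change: (-0.6479, -0.5790, 0.4167) → max |·| = 0.6479

0.6479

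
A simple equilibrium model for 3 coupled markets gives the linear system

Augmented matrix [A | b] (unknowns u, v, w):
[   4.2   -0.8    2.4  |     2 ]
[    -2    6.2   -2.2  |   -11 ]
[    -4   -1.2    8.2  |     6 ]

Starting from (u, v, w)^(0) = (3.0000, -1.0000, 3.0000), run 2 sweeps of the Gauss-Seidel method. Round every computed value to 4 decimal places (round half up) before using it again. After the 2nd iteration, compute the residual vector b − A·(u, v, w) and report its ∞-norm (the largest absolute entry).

Iteration 1:
  u = (2 - (-0.8)·-1.0000 - (2.4)·3.0000) / (4.2) = -1.4286
  v = (-11 - (-2)·-1.4286 - (-2.2)·3.0000) / (6.2) = -1.1705
  w = (6 - (-4)·-1.4286 - (-1.2)·-1.1705) / (8.2) = -0.1365
Iteration 2:
  u = (2 - (-0.8)·-1.1705 - (2.4)·-0.1365) / (4.2) = 0.3312
  v = (-11 - (-2)·0.3312 - (-2.2)·-0.1365) / (6.2) = -1.7158
  w = (6 - (-4)·0.3312 - (-1.2)·-1.7158) / (8.2) = 0.6422
Residual b − A·x = (-2.3050, 1.7132, -0.0002); ∞-norm = 2.3050

2.3050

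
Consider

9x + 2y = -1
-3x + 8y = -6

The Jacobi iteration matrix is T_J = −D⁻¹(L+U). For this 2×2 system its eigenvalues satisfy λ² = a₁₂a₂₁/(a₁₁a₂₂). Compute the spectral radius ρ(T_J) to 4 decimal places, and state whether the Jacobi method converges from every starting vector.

a₁₂a₂₁/(a₁₁a₂₂) = (2)·(-3) / ((9)·(8)) = -0.083333
ρ = √|-0.083333| = √0.083333 = 0.2887
ρ < 1, so Jacobi converges

0.2887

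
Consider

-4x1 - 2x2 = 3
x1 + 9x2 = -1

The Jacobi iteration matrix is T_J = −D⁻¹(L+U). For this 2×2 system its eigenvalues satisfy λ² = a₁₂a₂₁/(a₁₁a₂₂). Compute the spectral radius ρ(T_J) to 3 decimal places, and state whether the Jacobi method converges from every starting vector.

a₁₂a₂₁/(a₁₁a₂₂) = (-2)·(1) / ((-4)·(9)) = 0.055556
ρ = √|0.055556| = √0.055556 = 0.236
ρ < 1, so Jacobi converges

0.236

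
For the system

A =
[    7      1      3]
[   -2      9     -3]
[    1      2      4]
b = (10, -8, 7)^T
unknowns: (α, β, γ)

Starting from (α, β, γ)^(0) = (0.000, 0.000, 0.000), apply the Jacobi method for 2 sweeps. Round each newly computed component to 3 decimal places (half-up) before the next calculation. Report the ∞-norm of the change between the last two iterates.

Iteration 1:
  α = (10 - (1)·0.000 - (3)·0.000) / (7) = 1.429
  β = (-8 - (-2)·0.000 - (-3)·0.000) / (9) = -0.889
  γ = (7 - (1)·0.000 - (2)·0.000) / (4) = 1.750
Iteration 2:
  α = (10 - (1)·-0.889 - (3)·1.750) / (7) = 0.806
  β = (-8 - (-2)·1.429 - (-3)·1.750) / (9) = 0.012
  γ = (7 - (1)·1.429 - (2)·-0.889) / (4) = 1.837
Change: (-0.623, 0.901, 0.087) → max |·| = 0.901

0.901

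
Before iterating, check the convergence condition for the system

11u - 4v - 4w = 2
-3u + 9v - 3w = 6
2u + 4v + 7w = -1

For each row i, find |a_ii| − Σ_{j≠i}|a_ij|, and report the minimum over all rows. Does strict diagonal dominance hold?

1

row 1: |11| − (4+4) = 3
row 2: |9| − (3+3) = 3
row 3: |7| − (2+4) = 1
minimum over rows = 1 → strictly diagonally dominant (convergence guaranteed)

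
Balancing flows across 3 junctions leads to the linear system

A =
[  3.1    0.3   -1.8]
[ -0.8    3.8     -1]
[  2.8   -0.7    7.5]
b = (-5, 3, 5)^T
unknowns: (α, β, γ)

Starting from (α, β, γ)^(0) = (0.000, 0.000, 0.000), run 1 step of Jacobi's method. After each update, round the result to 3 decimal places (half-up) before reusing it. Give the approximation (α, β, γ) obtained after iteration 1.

(-1.613, 0.789, 0.667)

Iteration 1:
  α = (-5 - (0.3)·0.000 - (-1.8)·0.000) / (3.1) = -1.613
  β = (3 - (-0.8)·0.000 - (-1)·0.000) / (3.8) = 0.789
  γ = (5 - (2.8)·0.000 - (-0.7)·0.000) / (7.5) = 0.667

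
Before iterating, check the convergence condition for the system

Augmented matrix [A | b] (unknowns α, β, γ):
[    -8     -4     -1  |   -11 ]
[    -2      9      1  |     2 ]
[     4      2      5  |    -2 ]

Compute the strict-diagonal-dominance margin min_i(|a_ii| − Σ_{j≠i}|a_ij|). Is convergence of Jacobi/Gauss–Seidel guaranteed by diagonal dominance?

row 1: |-8| − (4+1) = 3
row 2: |9| − (2+1) = 6
row 3: |5| − (4+2) = -1
minimum over rows = -1 → not strictly diagonally dominant

-1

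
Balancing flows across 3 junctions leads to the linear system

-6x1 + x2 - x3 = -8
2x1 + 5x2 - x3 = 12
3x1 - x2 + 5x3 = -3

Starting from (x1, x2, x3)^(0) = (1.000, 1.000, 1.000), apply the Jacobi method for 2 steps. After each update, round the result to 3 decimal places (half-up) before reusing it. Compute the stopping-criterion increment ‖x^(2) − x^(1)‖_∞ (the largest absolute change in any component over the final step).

0.534

Iteration 1:
  x1 = (-8 - (1)·1.000 - (-1)·1.000) / (-6) = 1.333
  x2 = (12 - (2)·1.000 - (-1)·1.000) / (5) = 2.200
  x3 = (-3 - (3)·1.000 - (-1)·1.000) / (5) = -1.000
Iteration 2:
  x1 = (-8 - (1)·2.200 - (-1)·-1.000) / (-6) = 1.867
  x2 = (12 - (2)·1.333 - (-1)·-1.000) / (5) = 1.667
  x3 = (-3 - (3)·1.333 - (-1)·2.200) / (5) = -0.960
Change: (0.534, -0.533, 0.040) → max |·| = 0.534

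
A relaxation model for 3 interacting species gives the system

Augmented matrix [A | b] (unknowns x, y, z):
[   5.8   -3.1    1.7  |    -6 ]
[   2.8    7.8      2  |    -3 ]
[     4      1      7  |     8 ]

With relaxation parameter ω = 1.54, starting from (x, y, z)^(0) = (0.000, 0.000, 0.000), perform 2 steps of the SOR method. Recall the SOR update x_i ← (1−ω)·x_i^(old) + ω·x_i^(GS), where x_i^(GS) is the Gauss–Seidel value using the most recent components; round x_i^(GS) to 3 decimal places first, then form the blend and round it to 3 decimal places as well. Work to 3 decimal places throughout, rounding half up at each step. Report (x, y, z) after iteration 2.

Iteration 1:
  x: GS value = (-6 - (-3.1)·0.000 - (1.7)·0.000) / (5.8) = -1.034;  x ← (1−ω)·0.000 + ω·-1.034 = -1.592
  y: GS value = (-3 - (2.8)·-1.592 - (2)·0.000) / (7.8) = 0.187;  y ← (1−ω)·0.000 + ω·0.187 = 0.288
  z: GS value = (8 - (4)·-1.592 - (1)·0.288) / (7) = 2.011;  z ← (1−ω)·0.000 + ω·2.011 = 3.097
Iteration 2:
  x: GS value = (-6 - (-3.1)·0.288 - (1.7)·3.097) / (5.8) = -1.788;  x ← (1−ω)·-1.592 + ω·-1.788 = -1.894
  y: GS value = (-3 - (2.8)·-1.894 - (2)·3.097) / (7.8) = -0.499;  y ← (1−ω)·0.288 + ω·-0.499 = -0.924
  z: GS value = (8 - (4)·-1.894 - (1)·-0.924) / (7) = 2.357;  z ← (1−ω)·3.097 + ω·2.357 = 1.957

(-1.894, -0.924, 1.957)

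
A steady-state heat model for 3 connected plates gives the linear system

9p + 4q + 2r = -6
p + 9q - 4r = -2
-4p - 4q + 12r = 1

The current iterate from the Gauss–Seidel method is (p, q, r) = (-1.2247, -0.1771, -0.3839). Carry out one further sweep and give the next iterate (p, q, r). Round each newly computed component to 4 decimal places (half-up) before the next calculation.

One sweep:
  p = (-6 - (4)·-0.1771 - (2)·-0.3839) / (9) = -0.5026
  q = (-2 - (1)·-0.5026 - (-4)·-0.3839) / (9) = -0.3370
  r = (1 - (-4)·-0.5026 - (-4)·-0.3370) / (12) = -0.1965

(-0.5026, -0.3370, -0.1965)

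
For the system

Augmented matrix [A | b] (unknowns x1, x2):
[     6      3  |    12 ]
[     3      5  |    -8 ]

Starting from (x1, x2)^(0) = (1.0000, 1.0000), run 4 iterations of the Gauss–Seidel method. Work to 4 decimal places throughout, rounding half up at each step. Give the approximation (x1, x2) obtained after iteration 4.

Iteration 1:
  x1 = (12 - (3)·1.0000) / (6) = 1.5000
  x2 = (-8 - (3)·1.5000) / (5) = -2.5000
Iteration 2:
  x1 = (12 - (3)·-2.5000) / (6) = 3.2500
  x2 = (-8 - (3)·3.2500) / (5) = -3.5500
Iteration 3:
  x1 = (12 - (3)·-3.5500) / (6) = 3.7750
  x2 = (-8 - (3)·3.7750) / (5) = -3.8650
Iteration 4:
  x1 = (12 - (3)·-3.8650) / (6) = 3.9325
  x2 = (-8 - (3)·3.9325) / (5) = -3.9595

(3.9325, -3.9595)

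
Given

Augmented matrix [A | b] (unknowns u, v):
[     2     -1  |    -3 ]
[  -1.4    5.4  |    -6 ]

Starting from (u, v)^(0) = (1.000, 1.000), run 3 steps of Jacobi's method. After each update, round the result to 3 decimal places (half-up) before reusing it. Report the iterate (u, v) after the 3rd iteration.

Iteration 1:
  u = (-3 - (-1)·1.000) / (2) = -1.000
  v = (-6 - (-1.4)·1.000) / (5.4) = -0.852
Iteration 2:
  u = (-3 - (-1)·-0.852) / (2) = -1.926
  v = (-6 - (-1.4)·-1.000) / (5.4) = -1.370
Iteration 3:
  u = (-3 - (-1)·-1.370) / (2) = -2.185
  v = (-6 - (-1.4)·-1.926) / (5.4) = -1.610

(-2.185, -1.610)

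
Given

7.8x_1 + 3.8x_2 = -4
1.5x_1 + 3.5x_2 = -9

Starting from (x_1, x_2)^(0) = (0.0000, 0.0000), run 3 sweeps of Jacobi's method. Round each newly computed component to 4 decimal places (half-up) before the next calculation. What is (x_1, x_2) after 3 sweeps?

Iteration 1:
  x_1 = (-4 - (3.8)·0.0000) / (7.8) = -0.5128
  x_2 = (-9 - (1.5)·0.0000) / (3.5) = -2.5714
Iteration 2:
  x_1 = (-4 - (3.8)·-2.5714) / (7.8) = 0.7399
  x_2 = (-9 - (1.5)·-0.5128) / (3.5) = -2.3517
Iteration 3:
  x_1 = (-4 - (3.8)·-2.3517) / (7.8) = 0.6329
  x_2 = (-9 - (1.5)·0.7399) / (3.5) = -2.8885

(0.6329, -2.8885)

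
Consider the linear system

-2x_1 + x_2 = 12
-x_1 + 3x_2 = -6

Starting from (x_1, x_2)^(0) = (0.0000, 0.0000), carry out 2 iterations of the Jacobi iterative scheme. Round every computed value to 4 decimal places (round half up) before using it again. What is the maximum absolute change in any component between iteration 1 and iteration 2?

Iteration 1:
  x_1 = (12 - (1)·0.0000) / (-2) = -6.0000
  x_2 = (-6 - (-1)·0.0000) / (3) = -2.0000
Iteration 2:
  x_1 = (12 - (1)·-2.0000) / (-2) = -7.0000
  x_2 = (-6 - (-1)·-6.0000) / (3) = -4.0000
Change: (-1.0000, -2.0000) → max |·| = 2.0000

2.0000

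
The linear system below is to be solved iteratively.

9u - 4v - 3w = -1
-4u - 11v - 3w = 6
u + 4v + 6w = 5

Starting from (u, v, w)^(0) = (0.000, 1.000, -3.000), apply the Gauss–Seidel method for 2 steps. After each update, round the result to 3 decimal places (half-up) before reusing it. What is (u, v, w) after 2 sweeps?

(0.318, -0.825, 1.330)

Iteration 1:
  u = (-1 - (-4)·1.000 - (-3)·-3.000) / (9) = -0.667
  v = (6 - (-4)·-0.667 - (-3)·-3.000) / (-11) = 0.515
  w = (5 - (1)·-0.667 - (4)·0.515) / (6) = 0.601
Iteration 2:
  u = (-1 - (-4)·0.515 - (-3)·0.601) / (9) = 0.318
  v = (6 - (-4)·0.318 - (-3)·0.601) / (-11) = -0.825
  w = (5 - (1)·0.318 - (4)·-0.825) / (6) = 1.330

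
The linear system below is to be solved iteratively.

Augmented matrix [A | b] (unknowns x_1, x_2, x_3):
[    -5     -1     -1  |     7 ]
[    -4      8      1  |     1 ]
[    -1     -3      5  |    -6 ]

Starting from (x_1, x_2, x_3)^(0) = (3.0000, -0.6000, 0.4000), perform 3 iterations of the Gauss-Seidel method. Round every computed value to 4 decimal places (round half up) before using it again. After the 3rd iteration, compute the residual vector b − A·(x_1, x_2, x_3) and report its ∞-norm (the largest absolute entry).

0.2574

Iteration 1:
  x_1 = (7 - (-1)·-0.6000 - (-1)·0.4000) / (-5) = -1.3600
  x_2 = (1 - (-4)·-1.3600 - (1)·0.4000) / (8) = -0.6050
  x_3 = (-6 - (-1)·-1.3600 - (-3)·-0.6050) / (5) = -1.8350
Iteration 2:
  x_1 = (7 - (-1)·-0.6050 - (-1)·-1.8350) / (-5) = -0.9120
  x_2 = (1 - (-4)·-0.9120 - (1)·-1.8350) / (8) = -0.1016
  x_3 = (-6 - (-1)·-0.9120 - (-3)·-0.1016) / (5) = -1.4434
Iteration 3:
  x_1 = (7 - (-1)·-0.1016 - (-1)·-1.4434) / (-5) = -1.0910
  x_2 = (1 - (-4)·-1.0910 - (1)·-1.4434) / (8) = -0.2401
  x_3 = (-6 - (-1)·-1.0910 - (-3)·-0.2401) / (5) = -1.5623
Residual b − A·x = (-0.2574, 0.1191, 0.0002); ∞-norm = 0.2574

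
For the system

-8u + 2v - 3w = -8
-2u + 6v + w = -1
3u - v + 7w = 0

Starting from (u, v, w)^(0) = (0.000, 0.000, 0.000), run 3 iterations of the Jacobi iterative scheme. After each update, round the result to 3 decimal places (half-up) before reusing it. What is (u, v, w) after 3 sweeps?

Iteration 1:
  u = (-8 - (2)·0.000 - (-3)·0.000) / (-8) = 1.000
  v = (-1 - (-2)·0.000 - (1)·0.000) / (6) = -0.167
  w = (0 - (3)·0.000 - (-1)·0.000) / (7) = 0.000
Iteration 2:
  u = (-8 - (2)·-0.167 - (-3)·0.000) / (-8) = 0.958
  v = (-1 - (-2)·1.000 - (1)·0.000) / (6) = 0.167
  w = (0 - (3)·1.000 - (-1)·-0.167) / (7) = -0.452
Iteration 3:
  u = (-8 - (2)·0.167 - (-3)·-0.452) / (-8) = 1.211
  v = (-1 - (-2)·0.958 - (1)·-0.452) / (6) = 0.228
  w = (0 - (3)·0.958 - (-1)·0.167) / (7) = -0.387

(1.211, 0.228, -0.387)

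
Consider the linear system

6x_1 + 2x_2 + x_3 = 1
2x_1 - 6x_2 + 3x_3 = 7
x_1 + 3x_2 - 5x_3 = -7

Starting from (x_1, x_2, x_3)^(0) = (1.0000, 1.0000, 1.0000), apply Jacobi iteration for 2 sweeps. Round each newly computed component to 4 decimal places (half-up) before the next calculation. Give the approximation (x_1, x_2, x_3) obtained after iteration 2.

(-0.0889, -0.1778, 1.1334)

Iteration 1:
  x_1 = (1 - (2)·1.0000 - (1)·1.0000) / (6) = -0.3333
  x_2 = (7 - (2)·1.0000 - (3)·1.0000) / (-6) = -0.3333
  x_3 = (-7 - (1)·1.0000 - (3)·1.0000) / (-5) = 2.2000
Iteration 2:
  x_1 = (1 - (2)·-0.3333 - (1)·2.2000) / (6) = -0.0889
  x_2 = (7 - (2)·-0.3333 - (3)·2.2000) / (-6) = -0.1778
  x_3 = (-7 - (1)·-0.3333 - (3)·-0.3333) / (-5) = 1.1334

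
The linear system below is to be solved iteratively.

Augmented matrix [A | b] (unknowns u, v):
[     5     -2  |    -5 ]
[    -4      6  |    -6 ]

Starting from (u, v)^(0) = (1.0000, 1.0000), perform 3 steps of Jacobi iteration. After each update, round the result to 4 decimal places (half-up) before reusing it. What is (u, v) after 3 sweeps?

Iteration 1:
  u = (-5 - (-2)·1.0000) / (5) = -0.6000
  v = (-6 - (-4)·1.0000) / (6) = -0.3333
Iteration 2:
  u = (-5 - (-2)·-0.3333) / (5) = -1.1333
  v = (-6 - (-4)·-0.6000) / (6) = -1.4000
Iteration 3:
  u = (-5 - (-2)·-1.4000) / (5) = -1.5600
  v = (-6 - (-4)·-1.1333) / (6) = -1.7555

(-1.5600, -1.7555)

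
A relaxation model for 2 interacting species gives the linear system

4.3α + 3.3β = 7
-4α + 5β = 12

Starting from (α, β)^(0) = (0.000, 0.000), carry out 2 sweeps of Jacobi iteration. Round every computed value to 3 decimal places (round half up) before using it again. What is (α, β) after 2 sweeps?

Iteration 1:
  α = (7 - (3.3)·0.000) / (4.3) = 1.628
  β = (12 - (-4)·0.000) / (5) = 2.400
Iteration 2:
  α = (7 - (3.3)·2.400) / (4.3) = -0.214
  β = (12 - (-4)·1.628) / (5) = 3.702

(-0.214, 3.702)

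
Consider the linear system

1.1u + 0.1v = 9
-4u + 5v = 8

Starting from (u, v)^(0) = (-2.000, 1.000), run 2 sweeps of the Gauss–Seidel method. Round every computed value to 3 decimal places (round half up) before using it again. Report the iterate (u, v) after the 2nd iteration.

(7.448, 7.558)

Iteration 1:
  u = (9 - (0.1)·1.000) / (1.1) = 8.091
  v = (8 - (-4)·8.091) / (5) = 8.073
Iteration 2:
  u = (9 - (0.1)·8.073) / (1.1) = 7.448
  v = (8 - (-4)·7.448) / (5) = 7.558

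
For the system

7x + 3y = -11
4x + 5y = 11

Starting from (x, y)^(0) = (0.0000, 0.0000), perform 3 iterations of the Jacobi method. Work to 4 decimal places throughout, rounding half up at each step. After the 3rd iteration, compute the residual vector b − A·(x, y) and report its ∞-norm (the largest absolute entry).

2.2632

Iteration 1:
  x = (-11 - (3)·0.0000) / (7) = -1.5714
  y = (11 - (4)·0.0000) / (5) = 2.2000
Iteration 2:
  x = (-11 - (3)·2.2000) / (7) = -2.5143
  y = (11 - (4)·-1.5714) / (5) = 3.4571
Iteration 3:
  x = (-11 - (3)·3.4571) / (7) = -3.0530
  y = (11 - (4)·-2.5143) / (5) = 4.2114
Residual b − A·x = (-2.2632, 2.1550); ∞-norm = 2.2632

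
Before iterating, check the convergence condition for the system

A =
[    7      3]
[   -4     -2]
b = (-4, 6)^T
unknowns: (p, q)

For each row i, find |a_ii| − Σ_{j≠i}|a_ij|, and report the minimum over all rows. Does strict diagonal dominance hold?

row 1: |7| − (3) = 4
row 2: |-2| − (4) = -2
minimum over rows = -2 → not strictly diagonally dominant

-2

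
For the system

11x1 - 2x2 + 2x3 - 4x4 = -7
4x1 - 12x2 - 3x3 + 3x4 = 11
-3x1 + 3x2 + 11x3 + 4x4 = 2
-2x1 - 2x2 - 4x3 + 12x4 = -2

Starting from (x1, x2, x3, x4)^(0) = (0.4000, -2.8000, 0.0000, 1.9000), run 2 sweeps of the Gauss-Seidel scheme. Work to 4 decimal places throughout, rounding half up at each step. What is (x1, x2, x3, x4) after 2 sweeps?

Iteration 1:
  x1 = (-7 - (-2)·-2.8000 - (2)·0.0000 - (-4)·1.9000) / (11) = -0.4545
  x2 = (11 - (4)·-0.4545 - (-3)·0.0000 - (3)·1.9000) / (-12) = -0.5932
  x3 = (2 - (-3)·-0.4545 - (3)·-0.5932 - (4)·1.9000) / (11) = -0.4713
  x4 = (-2 - (-2)·-0.4545 - (-2)·-0.5932 - (-4)·-0.4713) / (12) = -0.4984
Iteration 2:
  x1 = (-7 - (-2)·-0.5932 - (2)·-0.4713 - (-4)·-0.4984) / (11) = -0.8398
  x2 = (11 - (4)·-0.8398 - (-3)·-0.4713 - (3)·-0.4984) / (-12) = -1.2034
  x3 = (2 - (-3)·-0.8398 - (3)·-1.2034 - (4)·-0.4984) / (11) = 0.4622
  x4 = (-2 - (-2)·-0.8398 - (-2)·-1.2034 - (-4)·0.4622) / (12) = -0.3531

(-0.8398, -1.2034, 0.4622, -0.3531)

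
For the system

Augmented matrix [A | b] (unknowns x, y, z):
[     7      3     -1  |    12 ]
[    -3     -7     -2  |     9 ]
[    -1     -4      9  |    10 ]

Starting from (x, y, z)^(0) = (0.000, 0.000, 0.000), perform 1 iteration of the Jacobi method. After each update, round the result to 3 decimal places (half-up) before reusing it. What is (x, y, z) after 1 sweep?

(1.714, -1.286, 1.111)

Iteration 1:
  x = (12 - (3)·0.000 - (-1)·0.000) / (7) = 1.714
  y = (9 - (-3)·0.000 - (-2)·0.000) / (-7) = -1.286
  z = (10 - (-1)·0.000 - (-4)·0.000) / (9) = 1.111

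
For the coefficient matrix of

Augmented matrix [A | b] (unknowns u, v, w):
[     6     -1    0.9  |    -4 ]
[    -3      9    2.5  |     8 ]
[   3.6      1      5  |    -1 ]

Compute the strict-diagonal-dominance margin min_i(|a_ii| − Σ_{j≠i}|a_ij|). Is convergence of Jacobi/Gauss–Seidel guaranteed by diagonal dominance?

row 1: |6| − (1+0.9) = 4.1
row 2: |9| − (3+2.5) = 3.5
row 3: |5| − (3.6+1) = 0.4
minimum over rows = 0.4 → strictly diagonally dominant (convergence guaranteed)

0.4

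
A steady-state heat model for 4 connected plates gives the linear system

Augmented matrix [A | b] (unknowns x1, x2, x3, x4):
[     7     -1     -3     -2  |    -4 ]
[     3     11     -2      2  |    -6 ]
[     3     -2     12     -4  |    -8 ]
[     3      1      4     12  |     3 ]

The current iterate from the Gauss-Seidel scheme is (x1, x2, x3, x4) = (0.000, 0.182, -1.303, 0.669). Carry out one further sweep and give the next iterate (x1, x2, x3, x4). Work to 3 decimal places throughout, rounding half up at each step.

(-0.913, -0.655, -0.325, 0.641)

One sweep:
  x1 = (-4 - (-1)·0.182 - (-3)·-1.303 - (-2)·0.669) / (7) = -0.913
  x2 = (-6 - (3)·-0.913 - (-2)·-1.303 - (2)·0.669) / (11) = -0.655
  x3 = (-8 - (3)·-0.913 - (-2)·-0.655 - (-4)·0.669) / (12) = -0.325
  x4 = (3 - (3)·-0.913 - (1)·-0.655 - (4)·-0.325) / (12) = 0.641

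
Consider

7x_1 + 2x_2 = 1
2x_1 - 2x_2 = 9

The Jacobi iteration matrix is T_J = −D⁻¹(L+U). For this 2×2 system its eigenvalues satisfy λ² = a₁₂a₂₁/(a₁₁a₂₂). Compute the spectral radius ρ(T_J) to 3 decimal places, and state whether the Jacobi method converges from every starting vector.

0.535

a₁₂a₂₁/(a₁₁a₂₂) = (2)·(2) / ((7)·(-2)) = -0.285714
ρ = √|-0.285714| = √0.285714 = 0.535
ρ < 1, so Jacobi converges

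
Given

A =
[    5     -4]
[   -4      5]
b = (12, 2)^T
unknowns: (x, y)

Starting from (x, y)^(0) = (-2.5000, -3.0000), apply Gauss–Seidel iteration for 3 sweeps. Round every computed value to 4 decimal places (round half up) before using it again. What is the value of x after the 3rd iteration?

4.4608

Iteration 1:
  x = (12 - (-4)·-3.0000) / (5) = 0.0000
  y = (2 - (-4)·0.0000) / (5) = 0.4000
Iteration 2:
  x = (12 - (-4)·0.4000) / (5) = 2.7200
  y = (2 - (-4)·2.7200) / (5) = 2.5760
Iteration 3:
  x = (12 - (-4)·2.5760) / (5) = 4.4608
  y = (2 - (-4)·4.4608) / (5) = 3.9686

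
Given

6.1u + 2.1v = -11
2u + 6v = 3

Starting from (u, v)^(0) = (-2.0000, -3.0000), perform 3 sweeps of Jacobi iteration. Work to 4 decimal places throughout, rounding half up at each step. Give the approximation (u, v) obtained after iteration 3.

(-2.0638, 1.2350)

Iteration 1:
  u = (-11 - (2.1)·-3.0000) / (6.1) = -0.7705
  v = (3 - (2)·-2.0000) / (6) = 1.1667
Iteration 2:
  u = (-11 - (2.1)·1.1667) / (6.1) = -2.2049
  v = (3 - (2)·-0.7705) / (6) = 0.7568
Iteration 3:
  u = (-11 - (2.1)·0.7568) / (6.1) = -2.0638
  v = (3 - (2)·-2.2049) / (6) = 1.2350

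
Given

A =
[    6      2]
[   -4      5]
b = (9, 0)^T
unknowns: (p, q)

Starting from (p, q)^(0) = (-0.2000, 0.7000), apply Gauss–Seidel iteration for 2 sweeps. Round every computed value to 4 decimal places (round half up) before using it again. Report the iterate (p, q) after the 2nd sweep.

Iteration 1:
  p = (9 - (2)·0.7000) / (6) = 1.2667
  q = (0 - (-4)·1.2667) / (5) = 1.0134
Iteration 2:
  p = (9 - (2)·1.0134) / (6) = 1.1622
  q = (0 - (-4)·1.1622) / (5) = 0.9298

(1.1622, 0.9298)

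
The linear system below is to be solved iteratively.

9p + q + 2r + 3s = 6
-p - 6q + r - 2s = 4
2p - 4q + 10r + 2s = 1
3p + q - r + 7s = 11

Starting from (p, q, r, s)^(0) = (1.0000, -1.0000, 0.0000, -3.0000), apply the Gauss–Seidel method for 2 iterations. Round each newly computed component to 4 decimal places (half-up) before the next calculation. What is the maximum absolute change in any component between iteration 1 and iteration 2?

Iteration 1:
  p = (6 - (1)·-1.0000 - (2)·0.0000 - (3)·-3.0000) / (9) = 1.7778
  q = (4 - (-1)·1.7778 - (1)·0.0000 - (-2)·-3.0000) / (-6) = 0.0370
  r = (1 - (2)·1.7778 - (-4)·0.0370 - (2)·-3.0000) / (10) = 0.3592
  s = (11 - (3)·1.7778 - (1)·0.0370 - (-1)·0.3592) / (7) = 0.8555
Iteration 2:
  p = (6 - (1)·0.0370 - (2)·0.3592 - (3)·0.8555) / (9) = 0.2976
  q = (4 - (-1)·0.2976 - (1)·0.3592 - (-2)·0.8555) / (-6) = -0.9416
  r = (1 - (2)·0.2976 - (-4)·-0.9416 - (2)·0.8555) / (10) = -0.5073
  s = (11 - (3)·0.2976 - (1)·-0.9416 - (-1)·-0.5073) / (7) = 1.5059
Change: (-1.4802, -0.9786, -0.8665, 0.6504) → max |·| = 1.4802

1.4802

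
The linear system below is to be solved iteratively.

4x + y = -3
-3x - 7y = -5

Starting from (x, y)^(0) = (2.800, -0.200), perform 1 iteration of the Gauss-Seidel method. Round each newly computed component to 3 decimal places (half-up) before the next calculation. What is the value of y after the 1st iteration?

1.014

Iteration 1:
  x = (-3 - (1)·-0.200) / (4) = -0.700
  y = (-5 - (-3)·-0.700) / (-7) = 1.014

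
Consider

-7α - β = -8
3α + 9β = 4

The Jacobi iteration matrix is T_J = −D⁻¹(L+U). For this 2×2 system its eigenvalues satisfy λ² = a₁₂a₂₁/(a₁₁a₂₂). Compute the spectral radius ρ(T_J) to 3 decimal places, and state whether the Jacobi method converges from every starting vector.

0.218

a₁₂a₂₁/(a₁₁a₂₂) = (-1)·(3) / ((-7)·(9)) = 0.047619
ρ = √|0.047619| = √0.047619 = 0.218
ρ < 1, so Jacobi converges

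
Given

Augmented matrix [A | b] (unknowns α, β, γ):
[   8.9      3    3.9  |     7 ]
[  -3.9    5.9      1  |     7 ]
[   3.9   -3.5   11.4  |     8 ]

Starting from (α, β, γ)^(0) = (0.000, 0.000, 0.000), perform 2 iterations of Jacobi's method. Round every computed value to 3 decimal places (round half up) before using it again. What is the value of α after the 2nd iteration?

Iteration 1:
  α = (7 - (3)·0.000 - (3.9)·0.000) / (8.9) = 0.787
  β = (7 - (-3.9)·0.000 - (1)·0.000) / (5.9) = 1.186
  γ = (8 - (3.9)·0.000 - (-3.5)·0.000) / (11.4) = 0.702
Iteration 2:
  α = (7 - (3)·1.186 - (3.9)·0.702) / (8.9) = 0.079
  β = (7 - (-3.9)·0.787 - (1)·0.702) / (5.9) = 1.588
  γ = (8 - (3.9)·0.787 - (-3.5)·1.186) / (11.4) = 0.797

0.079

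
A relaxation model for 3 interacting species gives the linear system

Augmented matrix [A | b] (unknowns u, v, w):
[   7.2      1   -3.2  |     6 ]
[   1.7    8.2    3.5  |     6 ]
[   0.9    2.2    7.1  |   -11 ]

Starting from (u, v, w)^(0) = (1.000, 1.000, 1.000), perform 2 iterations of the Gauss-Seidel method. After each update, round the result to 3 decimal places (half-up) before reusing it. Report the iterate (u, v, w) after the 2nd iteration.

Iteration 1:
  u = (6 - (1)·1.000 - (-3.2)·1.000) / (7.2) = 1.139
  v = (6 - (1.7)·1.139 - (3.5)·1.000) / (8.2) = 0.069
  w = (-11 - (0.9)·1.139 - (2.2)·0.069) / (7.1) = -1.715
Iteration 2:
  u = (6 - (1)·0.069 - (-3.2)·-1.715) / (7.2) = 0.062
  v = (6 - (1.7)·0.062 - (3.5)·-1.715) / (8.2) = 1.451
  w = (-11 - (0.9)·0.062 - (2.2)·1.451) / (7.1) = -2.007

(0.062, 1.451, -2.007)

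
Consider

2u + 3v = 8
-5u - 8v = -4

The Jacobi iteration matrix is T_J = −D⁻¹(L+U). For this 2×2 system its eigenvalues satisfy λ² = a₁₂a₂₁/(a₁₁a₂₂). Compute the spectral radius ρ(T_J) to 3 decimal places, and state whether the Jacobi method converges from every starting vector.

a₁₂a₂₁/(a₁₁a₂₂) = (3)·(-5) / ((2)·(-8)) = 0.937500
ρ = √|0.937500| = √0.937500 = 0.968
ρ < 1, so Jacobi converges

0.968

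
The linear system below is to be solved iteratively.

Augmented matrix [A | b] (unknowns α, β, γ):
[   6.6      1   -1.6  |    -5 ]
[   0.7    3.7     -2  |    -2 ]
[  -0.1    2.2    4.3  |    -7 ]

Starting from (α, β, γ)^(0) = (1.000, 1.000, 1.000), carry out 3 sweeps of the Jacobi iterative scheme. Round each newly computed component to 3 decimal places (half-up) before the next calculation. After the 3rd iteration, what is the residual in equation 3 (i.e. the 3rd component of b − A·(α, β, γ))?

Iteration 1:
  α = (-5 - (1)·1.000 - (-1.6)·1.000) / (6.6) = -0.667
  β = (-2 - (0.7)·1.000 - (-2)·1.000) / (3.7) = -0.189
  γ = (-7 - (-0.1)·1.000 - (2.2)·1.000) / (4.3) = -2.116
Iteration 2:
  α = (-5 - (1)·-0.189 - (-1.6)·-2.116) / (6.6) = -1.242
  β = (-2 - (0.7)·-0.667 - (-2)·-2.116) / (3.7) = -1.558
  γ = (-7 - (-0.1)·-0.667 - (2.2)·-0.189) / (4.3) = -1.547
Iteration 3:
  α = (-5 - (1)·-1.558 - (-1.6)·-1.547) / (6.6) = -0.897
  β = (-2 - (0.7)·-1.242 - (-2)·-1.547) / (3.7) = -1.142
  γ = (-7 - (-0.1)·-1.242 - (2.2)·-1.558) / (4.3) = -0.860
Residual b − A·x = (0.686, 1.133, -0.879)

-0.879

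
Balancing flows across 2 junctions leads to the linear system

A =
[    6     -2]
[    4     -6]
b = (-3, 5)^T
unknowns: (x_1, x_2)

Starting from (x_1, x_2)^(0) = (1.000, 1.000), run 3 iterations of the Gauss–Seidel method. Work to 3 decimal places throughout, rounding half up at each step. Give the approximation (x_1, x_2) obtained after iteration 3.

Iteration 1:
  x_1 = (-3 - (-2)·1.000) / (6) = -0.167
  x_2 = (5 - (4)·-0.167) / (-6) = -0.945
Iteration 2:
  x_1 = (-3 - (-2)·-0.945) / (6) = -0.815
  x_2 = (5 - (4)·-0.815) / (-6) = -1.377
Iteration 3:
  x_1 = (-3 - (-2)·-1.377) / (6) = -0.959
  x_2 = (5 - (4)·-0.959) / (-6) = -1.473

(-0.959, -1.473)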